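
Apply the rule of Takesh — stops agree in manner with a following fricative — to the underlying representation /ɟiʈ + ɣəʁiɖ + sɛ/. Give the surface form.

[ɟiʂɣəʁiʐsɛ]

The rule targets /ʈ/ (voiceless retroflex stop), which sits before the trigger /ɣ/ (fricative).
The voiceless retroflex fricative is [ʂ], so /ʈ/ → [ʂ].
The same rule applies at the second boundary: /ɖ/ → [ʐ] next to /s/.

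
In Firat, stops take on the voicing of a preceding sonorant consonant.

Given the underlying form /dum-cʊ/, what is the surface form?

The rule targets /c/ (voiceless palatal stop), which sits after the trigger /m/ (voiced).
The voiced palatal stop is [ɟ], so /c/ → [ɟ].

[dumɟʊ]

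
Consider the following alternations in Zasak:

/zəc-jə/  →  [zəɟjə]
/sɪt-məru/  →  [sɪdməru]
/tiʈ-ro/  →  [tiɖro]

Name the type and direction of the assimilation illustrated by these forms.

regressive voicing assimilation

The segment that alternates is /c/, which surfaces as [ɟ] when adjacent to /j/.
/c/ is voiceless while /j/ is voiced; the output [ɟ] is voiced, matching the trigger — so the feature that spreads is voicing.
Place and manner are unchanged, so the assimilation is partial, not total.
The same holds elsewhere in the data: /t/ → [d] before /m/ (voiceless → voiced, matching voiced); /ʈ/ → [ɖ] before /r/ (voiceless → voiced, matching voiced) — only voicing changes, and always toward the following segment.
The trigger is the following segment, so the direction is regressive (anticipatory).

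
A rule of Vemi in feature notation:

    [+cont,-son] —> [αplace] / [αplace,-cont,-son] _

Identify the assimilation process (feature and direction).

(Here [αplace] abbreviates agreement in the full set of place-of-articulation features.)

The shared variable α links the value of the place features (abbreviated [place]) on the target to the same value on the neighbouring segment, so place is the feature that assimilates.
Since the environment is written before the underscore, the trigger precedes the target; the direction is progressive.

progressive place assimilation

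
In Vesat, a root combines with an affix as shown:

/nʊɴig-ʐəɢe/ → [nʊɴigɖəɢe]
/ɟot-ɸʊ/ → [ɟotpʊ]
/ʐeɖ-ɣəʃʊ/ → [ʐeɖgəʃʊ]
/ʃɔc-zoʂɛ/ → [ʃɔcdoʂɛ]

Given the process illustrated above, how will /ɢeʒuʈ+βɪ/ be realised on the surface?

[ɢeʒuʈbɪ]

The data show progressive manner assimilation: /ʐ/ → [ɖ] after /g/; /ɸ/ → [p] after /t/; /ɣ/ → [g] after /ɖ/; /z/ → [d] after /c/. In each pair only manner changes, matching the preceding consonant, while place and voice stay constant.
/β/ is a voiced bilabial fricative. The preceding trigger /ʈ/ is a stop, so /β/ must become a stop as well.
The voiced bilabial stop is [b], so /β/ → [b].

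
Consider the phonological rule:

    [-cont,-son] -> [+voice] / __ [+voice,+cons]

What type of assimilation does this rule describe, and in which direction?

The structural change is [+voice], and the conditioning segment [+voice,+cons] (a voiced consonant) is itself voiced, so the target comes to share the voicing of its neighbour — voicing assimilation.
Since the environment is written after the underscore, the trigger follows the target; the direction is regressive.

regressive voicing assimilation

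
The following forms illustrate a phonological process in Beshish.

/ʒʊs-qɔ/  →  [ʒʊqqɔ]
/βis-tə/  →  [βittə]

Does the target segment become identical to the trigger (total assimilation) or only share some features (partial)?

total assimilation

Underlying /s/ is realised as [q] next to /q/; /q/ itself does not change.
The output [q] is identical to the trigger /q/ — every feature (place, manner, voicing) has been copied — so this is total assimilation.
The remaining alternation confirms this: /s/ → [t] before /t/ — in each case the output is a copy of the following consonant.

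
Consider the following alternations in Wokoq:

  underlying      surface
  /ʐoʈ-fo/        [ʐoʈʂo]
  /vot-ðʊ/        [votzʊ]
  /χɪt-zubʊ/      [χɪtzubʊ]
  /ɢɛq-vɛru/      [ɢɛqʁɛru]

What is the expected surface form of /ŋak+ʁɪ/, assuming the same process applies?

The data show progressive place assimilation: /f/ → [ʂ] after /ʈ/; /ð/ → [z] after /t/; /v/ → [ʁ] after /q/. In each pair only place changes, matching the preceding consonant, while manner and voice stay constant.
Nothing changes in [χɪtzubʊ]: there the adjacent consonants already agree in place (/z/ and /t/ are both alveolar), so this form is consistent with the same rule.
The rule targets /ʁ/ (voiced uvular fricative), which sits after the trigger /k/ (velar).
A voiced velar fricative is [ɣ], so the surface segment is [ɣ].

[ŋakɣɪ]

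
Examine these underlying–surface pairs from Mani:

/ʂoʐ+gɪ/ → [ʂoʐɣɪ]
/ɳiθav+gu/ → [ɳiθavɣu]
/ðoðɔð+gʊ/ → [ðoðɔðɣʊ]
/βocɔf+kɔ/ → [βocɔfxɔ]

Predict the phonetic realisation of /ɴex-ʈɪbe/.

The data show progressive manner assimilation: /g/ → [ɣ] after /ʐ/; /g/ → [ɣ] after /v/; /g/ → [ɣ] after /ð/; /k/ → [x] after /f/. In each pair only manner changes, matching the preceding consonant, while place and voice stay constant.
/ʈ/ is a voiceless retroflex stop. The preceding trigger /x/ is a fricative, so /ʈ/ must become a fricative as well.
The voiceless retroflex fricative is [ʂ], so /ʈ/ → [ʂ].

[ɴexʂɪbe]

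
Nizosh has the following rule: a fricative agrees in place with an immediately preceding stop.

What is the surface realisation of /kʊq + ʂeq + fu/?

[kʊqχeqχu]

/ʂ/ is a voiceless retroflex fricative. The preceding trigger /q/ is uvular, so /ʂ/ must become uvular as well.
The voiceless uvular fricative is [χ], so /ʂ/ → [χ].
At the second juncture, /f/ likewise becomes [χ] adjacent to /q/.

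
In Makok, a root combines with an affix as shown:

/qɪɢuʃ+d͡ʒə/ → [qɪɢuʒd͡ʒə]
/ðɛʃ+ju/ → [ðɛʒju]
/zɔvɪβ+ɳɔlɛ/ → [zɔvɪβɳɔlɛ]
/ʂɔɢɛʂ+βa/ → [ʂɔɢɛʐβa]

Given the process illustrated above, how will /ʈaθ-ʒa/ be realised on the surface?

The data show regressive voicing assimilation: /ʃ/ → [ʒ] before /d͡ʒ/; /ʃ/ → [ʒ] before /j/; /ʂ/ → [ʐ] before /β/. In each pair only voicing changes, matching the following consonant, while place and manner stay constant.
No alternation appears in [zɔvɪβɳɔlɛ]: there the adjacent consonants already agree in voicing (/β/ and /ɳ/ are both voiced), so this form is consistent with the same rule.
The rule targets /θ/ (voiceless dental fricative), which sits before the trigger /ʒ/ (voiced).
A voiced dental fricative is [ð], so the surface segment is [ð].

[ʈaðʒa]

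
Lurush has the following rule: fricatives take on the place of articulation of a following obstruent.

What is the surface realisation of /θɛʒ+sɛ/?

[θɛzsɛ]

/ʒ/ is a voiced postalveolar fricative. The following trigger /s/ is alveolar, so /ʒ/ must become alveolar as well.
Changing only its place to alveolar gives [z] — the voiced alveolar fricative.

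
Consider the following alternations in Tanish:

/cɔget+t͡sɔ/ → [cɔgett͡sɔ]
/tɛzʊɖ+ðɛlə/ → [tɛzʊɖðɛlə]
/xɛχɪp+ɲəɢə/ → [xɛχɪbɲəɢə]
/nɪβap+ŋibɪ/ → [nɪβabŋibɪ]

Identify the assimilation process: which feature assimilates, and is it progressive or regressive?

regressive voicing assimilation

Underlying /p/ is realised as [b] next to /ɲ/; /ɲ/ itself does not change.
The change voiceless → voiced matches the voicing of the following /ɲ/, identifying this as voicing assimilation.
Place and manner are unchanged, so the assimilation is partial, not total.
Checking the remaining alternation: /p/ → [b] before /ŋ/ (voiceless → voiced, matching voiced) — only voicing changes, and always toward the following segment.
Nothing changes in [cɔgett͡sɔ], [tɛzʊɖðɛlə]: there the adjacent consonants already agree in voicing (/t/ and /t͡s/ are both voiceless; /ɖ/ and /ð/ are both voiced), so these forms are consistent with the same rule.
The trigger is the following segment, so the direction is regressive (anticipatory).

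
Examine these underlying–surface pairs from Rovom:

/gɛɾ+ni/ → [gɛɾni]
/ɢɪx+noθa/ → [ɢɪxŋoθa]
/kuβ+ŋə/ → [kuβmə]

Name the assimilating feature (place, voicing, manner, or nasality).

Underlying /n/ is realised as [ŋ] next to /x/; /x/ itself does not change.
/n/ is alveolar while /x/ is velar; the output [ŋ] is velar, matching the trigger — so the feature that spreads is place.
The other alternating form patterns the same way: /ŋ/ → [m] after /β/ (velar → bilabial, matching bilabial) — only place changes, and always toward the preceding segment.
No alternation appears in [gɛɾni]: there the adjacent consonants already agree in place (/n/ and /ɾ/ are both alveolar), so this form is consistent with the same rule.

place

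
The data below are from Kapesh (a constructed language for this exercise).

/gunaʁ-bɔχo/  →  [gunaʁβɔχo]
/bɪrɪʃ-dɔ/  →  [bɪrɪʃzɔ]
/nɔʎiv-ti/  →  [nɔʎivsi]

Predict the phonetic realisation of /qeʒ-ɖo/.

The data show progressive manner assimilation: /b/ → [β] after /ʁ/; /d/ → [z] after /ʃ/; /t/ → [s] after /v/. In each pair only manner changes, matching the preceding consonant, while place and voice stay constant.
The rule targets /ɖ/ (voiced retroflex stop), which sits after the trigger /ʒ/ (fricative).
Changing only its manner to fricative gives [ʐ] — the voiced retroflex fricative.

[qeʒʐo]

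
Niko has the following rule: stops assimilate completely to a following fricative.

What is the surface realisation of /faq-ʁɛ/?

[faʁʁɛ]

/q/ is the segment targeted by the rule; it sits immediately before /ʁ/, so it assimilates completely and surfaces as [ʁ].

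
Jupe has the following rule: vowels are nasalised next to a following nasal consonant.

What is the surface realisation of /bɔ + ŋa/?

/ɔ/ sits next to the nasal /ŋ/ and is therefore nasalised to [ɔ̃].

[bɔ̃ŋa]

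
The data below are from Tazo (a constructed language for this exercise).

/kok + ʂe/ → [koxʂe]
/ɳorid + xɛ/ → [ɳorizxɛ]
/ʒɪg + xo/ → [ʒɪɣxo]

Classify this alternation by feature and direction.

regressive manner assimilation

The segment that alternates is /k/, which surfaces as [x] when adjacent to /ʂ/.
The change stop → fricative matches the manner of the following /ʂ/, identifying this as manner assimilation.
Place and voice are unchanged, so the assimilation is partial, not total.
The same holds elsewhere in the data: /d/ → [z] before /x/ (stop → fricative, matching a fricative); /g/ → [ɣ] before /x/ (stop → fricative, matching a fricative) — only manner changes, and always toward the following segment.
Since the segment that changes precedes the conditioning segment, the assimilation is regressive.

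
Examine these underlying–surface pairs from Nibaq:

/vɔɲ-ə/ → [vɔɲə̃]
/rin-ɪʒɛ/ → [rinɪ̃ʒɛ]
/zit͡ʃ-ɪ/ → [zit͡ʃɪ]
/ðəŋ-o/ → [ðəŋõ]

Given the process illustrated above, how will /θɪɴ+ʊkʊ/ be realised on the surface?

[θɪɴʊ̃kʊ]

The data show progressive nasality assimilation (vowel nasalisation): /ə/ → [ə̃] after /ɲ/; /ɪ/ → [ɪ̃] after /n/; /o/ → [õ] after /ŋ/ — a vowel is nasalised by an immediately preceding nasal consonant.
No change occurs in [zit͡ʃɪ] because the vowel at the boundary is adjacent to an oral consonant, not a nasal (/ɪ/ next to /t͡ʃ/).
/ʊ/ sits next to the nasal /ɴ/ and is therefore nasalised to [ʊ̃].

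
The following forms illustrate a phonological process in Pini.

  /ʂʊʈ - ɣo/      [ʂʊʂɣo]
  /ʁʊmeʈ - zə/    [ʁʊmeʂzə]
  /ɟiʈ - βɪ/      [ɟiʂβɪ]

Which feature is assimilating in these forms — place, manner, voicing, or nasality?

manner

Underlying /ʈ/ is realised as [ʂ] next to /ɣ/; /ɣ/ itself does not change.
The change stop → fricative matches the manner of the following /ɣ/, identifying this as manner assimilation.
The other alternating forms pattern the same way: /ʈ/ → [ʂ] before /z/ (stop → fricative, matching a fricative); /ʈ/ → [ʂ] before /β/ (stop → fricative, matching a fricative) — only manner changes, and always toward the following segment.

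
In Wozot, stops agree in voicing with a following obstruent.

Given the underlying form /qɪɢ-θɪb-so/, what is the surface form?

[qɪqθɪpso]

/ɢ/ is a voiced uvular stop. The following trigger /θ/ is voiceless, so /ɢ/ must become voiceless as well.
The voiceless uvular stop is [q], so /ɢ/ → [q].
At the second juncture, /b/ likewise becomes [p] adjacent to /s/.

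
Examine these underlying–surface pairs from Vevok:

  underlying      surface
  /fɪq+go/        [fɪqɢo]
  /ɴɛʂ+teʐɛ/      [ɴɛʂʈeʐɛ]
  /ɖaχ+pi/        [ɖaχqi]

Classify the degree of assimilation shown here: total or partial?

partial assimilation

The segment that alternates is /g/, which surfaces as [ɢ] when adjacent to /q/.
The change velar → uvular matches the place of the preceding /q/, identifying this as place assimilation.
Manner and voice are unchanged, so the assimilation is partial, not total.
The same holds elsewhere in the data: /t/ → [ʈ] after /ʂ/ (alveolar → retroflex, matching retroflex); /p/ → [q] after /χ/ (bilabial → uvular, matching uvular) — only place changes, and always toward the preceding segment.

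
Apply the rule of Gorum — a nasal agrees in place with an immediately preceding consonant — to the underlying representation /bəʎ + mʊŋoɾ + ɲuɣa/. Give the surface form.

[bəʎɲʊŋoɾnuɣa]

/m/ is a voiced bilabial nasal. The preceding trigger /ʎ/ is palatal, so /m/ must become palatal as well.
Changing only its place to palatal gives [ɲ] — the voiced palatal nasal.
At the second juncture, /ɲ/ likewise becomes [n] adjacent to /ɾ/.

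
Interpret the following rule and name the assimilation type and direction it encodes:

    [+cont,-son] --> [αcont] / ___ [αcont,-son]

The rule copies [cont] (continuancy) from the environment onto the target fricatives; since [±cont] encodes the stop/fricative manner contrast, the assimilating dimension is manner.
The conditioning segment sits to the right of the focus bar, meaning the trigger follows the segment that changes — regressive assimilation.

regressive manner assimilation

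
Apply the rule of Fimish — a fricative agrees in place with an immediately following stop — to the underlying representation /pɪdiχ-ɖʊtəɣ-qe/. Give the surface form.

[pɪdiʂɖʊtəʁqe]

The rule targets /χ/ (voiceless uvular fricative), which sits before the trigger /ɖ/ (retroflex).
Changing only its place to retroflex gives [ʂ] — the voiceless retroflex fricative.
The same rule applies at the second boundary: /ɣ/ → [ʁ] next to /q/.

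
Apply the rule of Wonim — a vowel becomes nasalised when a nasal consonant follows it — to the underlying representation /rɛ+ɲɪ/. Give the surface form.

[rɛ̃ɲɪ]

The vowel /ɛ/ is adjacent to the following nasal /ɲ/, so it acquires [+nasal] and surfaces as [ɛ̃].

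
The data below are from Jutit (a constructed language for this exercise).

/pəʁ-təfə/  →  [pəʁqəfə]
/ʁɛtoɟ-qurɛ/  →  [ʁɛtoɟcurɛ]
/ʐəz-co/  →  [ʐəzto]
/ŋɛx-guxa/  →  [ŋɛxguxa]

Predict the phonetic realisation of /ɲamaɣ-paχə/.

The data show progressive place assimilation: /t/ → [q] after /ʁ/; /q/ → [c] after /ɟ/; /c/ → [t] after /z/. In each pair only place changes, matching the preceding consonant, while manner and voice stay constant.
Nothing changes in [ŋɛxguxa]: there the adjacent consonants already agree in place (/g/ and /x/ are both velar), so this form is consistent with the same rule.
/p/ is a voiceless bilabial stop. The preceding trigger /ɣ/ is velar, so /p/ must become velar as well.
The voiceless velar stop is [k], so /p/ → [k].

[ɲamaɣkaχə]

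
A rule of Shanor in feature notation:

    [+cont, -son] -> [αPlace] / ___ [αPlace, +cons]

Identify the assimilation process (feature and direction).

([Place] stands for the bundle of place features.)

regressive place assimilation

The shared variable α links the value of the place features (abbreviated [Place]) on the target to the same value on the neighbouring segment, so place is the feature that assimilates.
The conditioning segment sits to the right of the focus bar, meaning the trigger follows the segment that changes — regressive assimilation.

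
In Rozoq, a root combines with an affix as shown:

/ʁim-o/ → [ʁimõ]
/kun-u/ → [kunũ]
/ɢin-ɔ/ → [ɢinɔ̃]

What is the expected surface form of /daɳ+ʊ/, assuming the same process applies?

The data show progressive nasality assimilation (vowel nasalisation): /o/ → [õ] after /m/; /u/ → [ũ] after /n/; /ɔ/ → [ɔ̃] after /n/ — a vowel is nasalised by an immediately preceding nasal consonant.
The vowel /ʊ/ is adjacent to the preceding nasal /ɳ/, so it acquires [+nasal] and surfaces as [ʊ̃].

[daɳʊ̃]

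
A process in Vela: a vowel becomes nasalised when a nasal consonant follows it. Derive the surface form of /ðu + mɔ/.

/u/ sits next to the nasal /m/ and is therefore nasalised to [ũ].

[ðũmɔ]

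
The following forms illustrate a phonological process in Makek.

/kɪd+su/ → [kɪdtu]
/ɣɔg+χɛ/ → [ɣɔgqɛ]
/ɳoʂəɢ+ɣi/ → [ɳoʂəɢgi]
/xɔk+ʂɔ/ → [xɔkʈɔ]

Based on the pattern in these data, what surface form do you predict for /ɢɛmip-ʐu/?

The data show progressive manner assimilation: /s/ → [t] after /d/; /χ/ → [q] after /g/; /ɣ/ → [g] after /ɢ/; /ʂ/ → [ʈ] after /k/. In each pair only manner changes, matching the preceding consonant, while place and voice stay constant.
/ʐ/ is a voiced retroflex fricative. The preceding trigger /p/ is a stop, so /ʐ/ must become a stop as well.
The voiced retroflex stop is [ɖ], so /ʐ/ → [ɖ].

[ɢɛmipɖu]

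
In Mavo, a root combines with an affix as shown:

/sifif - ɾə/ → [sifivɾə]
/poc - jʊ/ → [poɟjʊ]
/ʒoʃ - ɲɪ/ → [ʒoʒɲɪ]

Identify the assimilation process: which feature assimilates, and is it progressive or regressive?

regressive voicing assimilation

Underlying /f/ is realised as [v] next to /ɾ/; /ɾ/ itself does not change.
The change voiceless → voiced matches the voicing of the following /ɾ/, identifying this as voicing assimilation.
Place and manner are unchanged, so the assimilation is partial, not total.
The other alternating forms pattern the same way: /c/ → [ɟ] before /j/ (voiceless → voiced, matching voiced); /ʃ/ → [ʒ] before /ɲ/ (voiceless → voiced, matching voiced) — only voicing changes, and always toward the following segment.
The trigger is the following segment, so the direction is regressive (anticipatory).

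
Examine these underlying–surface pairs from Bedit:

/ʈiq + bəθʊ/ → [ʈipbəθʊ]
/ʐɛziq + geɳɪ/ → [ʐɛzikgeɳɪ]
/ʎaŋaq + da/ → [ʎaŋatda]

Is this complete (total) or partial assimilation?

The segment that alternates is /q/, which surfaces as [p] when adjacent to /b/.
/q/ is uvular while /b/ is bilabial; the output [p] is bilabial, matching the trigger — so the feature that spreads is place.
Manner and voice are unchanged, so the assimilation is partial, not total.
Checking the remaining alternations: /q/ → [k] before /g/ (uvular → velar, matching velar); /q/ → [t] before /d/ (uvular → alveolar, matching alveolar) — only place changes, and always toward the following segment.

partial assimilation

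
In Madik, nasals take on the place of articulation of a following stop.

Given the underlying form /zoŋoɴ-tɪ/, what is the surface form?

The rule targets /ɴ/ (voiced uvular nasal), which sits before the trigger /t/ (alveolar).
The voiced alveolar nasal is [n], so /ɴ/ → [n].

[zoŋontɪ]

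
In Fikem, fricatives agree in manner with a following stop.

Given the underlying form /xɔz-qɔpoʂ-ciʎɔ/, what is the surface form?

The rule targets /z/ (voiced alveolar fricative), which sits before the trigger /q/ (stop).
Changing only its manner to stop gives [d] — the voiced alveolar stop.
At the second juncture, /ʂ/ likewise becomes [ʈ] adjacent to /c/.

[xɔdqɔpoʈciʎɔ]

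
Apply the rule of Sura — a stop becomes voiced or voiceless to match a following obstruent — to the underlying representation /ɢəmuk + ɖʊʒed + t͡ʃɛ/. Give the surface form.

[ɢəmugɖʊʒett͡ʃɛ]

The rule targets /k/ (voiceless velar stop), which sits before the trigger /ɖ/ (voiced).
A voiced velar stop is [g], so the surface segment is [g].
At the second juncture, /d/ likewise becomes [t] adjacent to /t͡ʃ/.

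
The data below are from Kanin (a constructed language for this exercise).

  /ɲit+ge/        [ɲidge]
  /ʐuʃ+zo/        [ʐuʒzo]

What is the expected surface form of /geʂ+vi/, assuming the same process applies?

The data show regressive voicing assimilation: /t/ → [d] before /g/; /ʃ/ → [ʒ] before /z/. In each pair only voicing changes, matching the following consonant, while place and manner stay constant.
/ʂ/ is a voiceless retroflex fricative. The following trigger /v/ is voiced, so /ʂ/ must become voiced as well.
The voiced retroflex fricative is [ʐ], so /ʂ/ → [ʐ].

[geʐvi]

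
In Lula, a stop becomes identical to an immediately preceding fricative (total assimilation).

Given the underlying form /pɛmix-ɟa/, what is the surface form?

[pɛmixxa]

/ɟ/ is the segment targeted by the rule; it sits immediately after /x/, so it assimilates completely and surfaces as [x].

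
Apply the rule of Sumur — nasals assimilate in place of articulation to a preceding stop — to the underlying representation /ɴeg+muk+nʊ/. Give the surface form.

[ɴegŋukŋʊ]

/m/ is a voiced bilabial nasal. The preceding trigger /g/ is velar, so /m/ must become velar as well.
Changing only its place to velar gives [ŋ] — the voiced velar nasal.
At the second juncture, /n/ likewise becomes [ŋ] adjacent to /k/.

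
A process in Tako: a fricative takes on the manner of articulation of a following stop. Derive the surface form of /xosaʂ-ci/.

/ʂ/ is a voiceless retroflex fricative. The following trigger /c/ is a stop, so /ʂ/ must become a stop as well.
Changing only its manner to stop gives [ʈ] — the voiceless retroflex stop.

[xosaʈci]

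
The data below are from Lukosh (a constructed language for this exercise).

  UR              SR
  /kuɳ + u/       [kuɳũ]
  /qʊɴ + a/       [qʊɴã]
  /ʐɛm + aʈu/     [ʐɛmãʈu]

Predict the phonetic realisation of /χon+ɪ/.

[χonɪ̃]

The data show progressive nasality assimilation (vowel nasalisation): /u/ → [ũ] after /ɳ/; /a/ → [ã] after /ɴ/; /a/ → [ã] after /m/ — a vowel is nasalised by an immediately preceding nasal consonant.
/ɪ/ sits next to the nasal /n/ and is therefore nasalised to [ɪ̃].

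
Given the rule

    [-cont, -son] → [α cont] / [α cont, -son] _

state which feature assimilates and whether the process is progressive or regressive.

progressive manner assimilation

The shared variable α links the value of [cont] on the target to that of the neighbouring obstruent. [cont] distinguishes stops from fricatives — a manner-of-articulation feature — so this is manner assimilation.
The conditioning segment sits to the left of the focus bar, meaning the trigger precedes the segment that changes — progressive assimilation.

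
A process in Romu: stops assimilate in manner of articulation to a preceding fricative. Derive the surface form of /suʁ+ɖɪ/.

The rule targets /ɖ/ (voiced retroflex stop), which sits after the trigger /ʁ/ (fricative).
The voiced retroflex fricative is [ʐ], so /ɖ/ → [ʐ].

[suʁʐɪ]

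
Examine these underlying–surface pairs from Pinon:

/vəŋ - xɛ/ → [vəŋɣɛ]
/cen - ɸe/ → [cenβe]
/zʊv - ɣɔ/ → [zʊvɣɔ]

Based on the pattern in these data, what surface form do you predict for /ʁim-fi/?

[ʁimvi]

The data show progressive voicing assimilation: /x/ → [ɣ] after /ŋ/; /ɸ/ → [β] after /n/. In each pair only voicing changes, matching the preceding consonant, while place and manner stay constant.
No alternation appears in [zʊvɣɔ]: there the adjacent consonants already agree in voicing (/ɣ/ and /v/ are both voiced), so this form is consistent with the same rule.
The rule targets /f/ (voiceless labiodental fricative), which sits after the trigger /m/ (voiced).
A voiced labiodental fricative is [v], so the surface segment is [v].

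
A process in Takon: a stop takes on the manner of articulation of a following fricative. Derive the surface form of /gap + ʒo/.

[gaɸʒo]

/p/ is a voiceless bilabial stop. The following trigger /ʒ/ is a fricative, so /p/ must become a fricative as well.
A voiceless bilabial fricative is [ɸ], so the surface segment is [ɸ].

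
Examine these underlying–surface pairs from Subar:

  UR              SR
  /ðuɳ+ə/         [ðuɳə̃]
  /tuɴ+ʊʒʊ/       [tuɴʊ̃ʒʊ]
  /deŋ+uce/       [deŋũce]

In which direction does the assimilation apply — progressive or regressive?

The vowel /ə/ surfaces as nasalised [ə̃] next to the preceding nasal /ɳ/ — it has acquired the [+nasal] feature of its neighbour.
The other forms show the same pattern: /ʊ/ → [ʊ̃] after /ɴ/; /u/ → [ũ] after /ŋ/ — each time a vowel is nasalised next to a preceding nasal.
Because the conditioning nasal is to the left of the vowel that changes, the process is progressive (perseverative).

progressive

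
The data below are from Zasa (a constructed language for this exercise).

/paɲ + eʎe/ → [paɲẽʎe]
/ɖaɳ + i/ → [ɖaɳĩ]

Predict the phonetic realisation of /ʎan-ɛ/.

The data show progressive nasality assimilation (vowel nasalisation): /e/ → [ẽ] after /ɲ/; /i/ → [ĩ] after /ɳ/ — a vowel is nasalised by an immediately preceding nasal consonant.
/ɛ/ sits next to the nasal /n/ and is therefore nasalised to [ɛ̃].

[ʎanɛ̃]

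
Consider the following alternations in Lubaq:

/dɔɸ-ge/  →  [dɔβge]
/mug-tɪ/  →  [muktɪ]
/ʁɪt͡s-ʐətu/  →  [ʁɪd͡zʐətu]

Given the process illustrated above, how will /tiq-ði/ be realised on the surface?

The data show regressive voicing assimilation: /ɸ/ → [β] before /g/; /g/ → [k] before /t/; /t͡s/ → [d͡z] before /ʐ/. In each pair only voicing changes, matching the following consonant, while place and manner stay constant.
The rule targets /q/ (voiceless uvular stop), which sits before the trigger /ð/ (voiced).
The voiced uvular stop is [ɢ], so /q/ → [ɢ].

[tiɢði]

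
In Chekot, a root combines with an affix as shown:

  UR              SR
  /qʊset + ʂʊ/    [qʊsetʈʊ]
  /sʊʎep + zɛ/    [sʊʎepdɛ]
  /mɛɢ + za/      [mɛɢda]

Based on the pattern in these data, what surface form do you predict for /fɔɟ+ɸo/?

[fɔɟpo]

The data show progressive manner assimilation: /ʂ/ → [ʈ] after /t/; /z/ → [d] after /p/; /z/ → [d] after /ɢ/. In each pair only manner changes, matching the preceding consonant, while place and voice stay constant.
The rule targets /ɸ/ (voiceless bilabial fricative), which sits after the trigger /ɟ/ (stop).
A voiceless bilabial stop is [p], so the surface segment is [p].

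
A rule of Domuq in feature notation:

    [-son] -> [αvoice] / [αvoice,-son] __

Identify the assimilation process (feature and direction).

The shared variable α links the value of [voice] on the target to the same value on the neighbouring segment, so voicing is the feature that assimilates.
The conditioning segment sits to the left of the focus bar, meaning the trigger precedes the segment that changes — progressive assimilation.

progressive voicing assimilation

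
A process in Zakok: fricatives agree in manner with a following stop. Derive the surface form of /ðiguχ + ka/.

/χ/ is a voiceless uvular fricative. The following trigger /k/ is a stop, so /χ/ must become a stop as well.
The voiceless uvular stop is [q], so /χ/ → [q].

[ðiguqka]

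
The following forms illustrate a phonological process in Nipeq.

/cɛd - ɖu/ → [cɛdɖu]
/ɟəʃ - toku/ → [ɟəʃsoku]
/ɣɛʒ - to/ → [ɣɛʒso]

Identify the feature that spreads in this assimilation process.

manner

Underlying /t/ is realised as [s] next to /ʃ/; /ʃ/ itself does not change.
/t/ is a stop while /ʃ/ is a fricative; the output [s] is a fricative, matching the trigger — so the feature that spreads is manner.
The other alternating form patterns the same way: /t/ → [s] after /ʒ/ (stop → fricative, matching a fricative) — only manner changes, and always toward the preceding segment.
No alternation appears in [cɛdɖu]: there the adjacent consonants already agree in manner (/ɖ/ and /d/ are both stops), so this form is consistent with the same rule.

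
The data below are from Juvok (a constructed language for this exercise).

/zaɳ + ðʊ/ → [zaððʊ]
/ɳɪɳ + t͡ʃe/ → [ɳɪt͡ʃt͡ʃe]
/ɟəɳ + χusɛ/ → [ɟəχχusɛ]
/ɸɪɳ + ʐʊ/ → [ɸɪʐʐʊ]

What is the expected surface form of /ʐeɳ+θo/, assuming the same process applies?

The data show regressive total assimilation (/ɳ/ → [ð] before /ð/; /ɳ/ → [t͡ʃ] before /t͡ʃ/; /ɳ/ → [χ] before /χ/; /ɳ/ → [ʐ] before /ʐ/): in every case the target segment becomes identical to its following neighbour, copying more than a single feature.
/ɳ/ is the segment targeted by the rule; it sits immediately before /θ/, so it assimilates completely and surfaces as [θ].

[ʐeθθo]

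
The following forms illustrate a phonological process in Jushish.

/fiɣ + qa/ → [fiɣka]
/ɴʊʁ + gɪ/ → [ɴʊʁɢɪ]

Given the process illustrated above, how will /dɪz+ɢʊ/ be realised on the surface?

[dɪzdʊ]

The data show progressive place assimilation: /q/ → [k] after /ɣ/; /g/ → [ɢ] after /ʁ/. In each pair only place changes, matching the preceding consonant, while manner and voice stay constant.
/ɢ/ is a voiced uvular stop. The preceding trigger /z/ is alveolar, so /ɢ/ must become alveolar as well.
The voiced alveolar stop is [d], so /ɢ/ → [d].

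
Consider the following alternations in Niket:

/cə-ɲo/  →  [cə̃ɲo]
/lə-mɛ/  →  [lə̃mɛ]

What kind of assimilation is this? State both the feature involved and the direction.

regressive nasality assimilation (vowel nasalisation)

The vowel /ə/ surfaces as nasalised [ə̃] next to the following nasal /ɲ/ — it has acquired the [+nasal] feature of its neighbour.
Likewise in the remaining data: /ə/ → [ə̃] before /m/ — each time a vowel is nasalised next to a following nasal.
Because the conditioning nasal is to the right of the vowel that changes, the process is regressive (anticipatory).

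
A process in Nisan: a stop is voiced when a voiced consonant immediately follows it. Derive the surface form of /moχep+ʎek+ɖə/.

[moχebʎegɖə]

The rule targets /p/ (voiceless bilabial stop), which sits before the trigger /ʎ/ (voiced).
Changing only its voicing to voiced gives [b] — the voiced bilabial stop.
The same rule applies at the second boundary: /k/ → [g] next to /ɖ/.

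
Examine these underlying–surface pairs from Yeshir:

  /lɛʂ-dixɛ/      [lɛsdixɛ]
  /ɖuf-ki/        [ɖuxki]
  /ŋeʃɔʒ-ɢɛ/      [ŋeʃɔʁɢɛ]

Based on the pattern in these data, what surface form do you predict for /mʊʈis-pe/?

[mʊʈiɸpe]

The data show regressive place assimilation: /ʂ/ → [s] before /d/; /f/ → [x] before /k/; /ʒ/ → [ʁ] before /ɢ/. In each pair only place changes, matching the following consonant, while manner and voice stay constant.
The rule targets /s/ (voiceless alveolar fricative), which sits before the trigger /p/ (bilabial).
The voiceless bilabial fricative is [ɸ], so /s/ → [ɸ].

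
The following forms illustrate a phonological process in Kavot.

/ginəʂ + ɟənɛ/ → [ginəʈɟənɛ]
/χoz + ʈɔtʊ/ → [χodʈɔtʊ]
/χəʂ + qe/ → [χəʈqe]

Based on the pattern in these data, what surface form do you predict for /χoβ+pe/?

[χobpe]

The data show regressive manner assimilation: /ʂ/ → [ʈ] before /ɟ/; /z/ → [d] before /ʈ/; /ʂ/ → [ʈ] before /q/. In each pair only manner changes, matching the following consonant, while place and voice stay constant.
/β/ is a voiced bilabial fricative. The following trigger /p/ is a stop, so /β/ must become a stop as well.
The voiced bilabial stop is [b], so /β/ → [b].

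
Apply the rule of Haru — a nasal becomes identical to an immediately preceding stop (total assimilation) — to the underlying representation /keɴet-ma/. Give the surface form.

[keɴetta]

/m/ is the segment targeted by the rule; it sits immediately after /t/, so it assimilates completely and surfaces as [t].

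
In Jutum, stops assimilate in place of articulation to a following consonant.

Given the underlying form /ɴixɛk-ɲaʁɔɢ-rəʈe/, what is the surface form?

The rule targets /k/ (voiceless velar stop), which sits before the trigger /ɲ/ (palatal).
Changing only its place to palatal gives [c] — the voiceless palatal stop.
At the second juncture, /ɢ/ likewise becomes [d] adjacent to /r/.

[ɴixɛcɲaʁɔdrəʈe]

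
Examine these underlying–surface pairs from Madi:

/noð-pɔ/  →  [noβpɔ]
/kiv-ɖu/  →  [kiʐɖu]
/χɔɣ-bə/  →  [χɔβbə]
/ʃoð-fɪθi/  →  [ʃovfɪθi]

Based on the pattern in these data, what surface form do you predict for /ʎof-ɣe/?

The data show regressive place assimilation: /ð/ → [β] before /p/; /v/ → [ʐ] before /ɖ/; /ɣ/ → [β] before /b/; /ð/ → [v] before /f/. In each pair only place changes, matching the following consonant, while manner and voice stay constant.
/f/ is a voiceless labiodental fricative. The following trigger /ɣ/ is velar, so /f/ must become velar as well.
A voiceless velar fricative is [x], so the surface segment is [x].

[ʎoxɣe]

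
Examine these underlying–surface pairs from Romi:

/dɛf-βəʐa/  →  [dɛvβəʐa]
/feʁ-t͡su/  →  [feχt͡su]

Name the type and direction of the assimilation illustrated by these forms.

The segment that alternates is /f/, which surfaces as [v] when adjacent to /β/.
/f/ is voiceless while /β/ is voiced; the output [v] is voiced, matching the trigger — so the feature that spreads is voicing.
Place and manner are unchanged, so the assimilation is partial, not total.
The other alternating form patterns the same way: /ʁ/ → [χ] before /t͡s/ (voiced → voiceless, matching voiceless) — only voicing changes, and always toward the following segment.
The trigger is the following segment, so the direction is regressive (anticipatory).

regressive voicing assimilation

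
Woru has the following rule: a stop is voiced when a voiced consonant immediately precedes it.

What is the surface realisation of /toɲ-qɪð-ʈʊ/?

/q/ is a voiceless uvular stop. The preceding trigger /ɲ/ is voiced, so /q/ must become voiced as well.
The voiced uvular stop is [ɢ], so /q/ → [ɢ].
At the second juncture, /ʈ/ likewise becomes [ɖ] adjacent to /ð/.

[toɲɢɪðɖʊ]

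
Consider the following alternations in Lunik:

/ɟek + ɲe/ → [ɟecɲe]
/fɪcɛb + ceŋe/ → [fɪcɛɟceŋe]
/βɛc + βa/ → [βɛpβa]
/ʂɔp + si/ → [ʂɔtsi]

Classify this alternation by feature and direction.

regressive place assimilation

Comparing underlying and surface forms, /k/ → [c] is the alternation; the neighbouring /ɲ/ is constant.
The change velar → palatal matches the place of the following /ɲ/, identifying this as place assimilation.
Manner and voice are unchanged, so the assimilation is partial, not total.
Checking the remaining alternations: /b/ → [ɟ] before /c/ (bilabial → palatal, matching palatal); /c/ → [p] before /β/ (palatal → bilabial, matching bilabial); /p/ → [t] before /s/ (bilabial → alveolar, matching alveolar) — only place changes, and always toward the following segment.
Since the segment that changes precedes the conditioning segment, the assimilation is regressive.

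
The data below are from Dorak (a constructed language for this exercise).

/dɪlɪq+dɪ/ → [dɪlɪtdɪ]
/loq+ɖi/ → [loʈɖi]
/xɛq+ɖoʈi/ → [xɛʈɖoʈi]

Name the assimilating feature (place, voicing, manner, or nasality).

place

Comparing underlying and surface forms, /q/ → [t] is the alternation; the neighbouring /d/ is constant.
The change uvular → alveolar matches the place of the following /d/, identifying this as place assimilation.
Checking the remaining alternation: /q/ → [ʈ] before /ɖ/ (uvular → retroflex, matching retroflex) — only place changes, and always toward the following segment.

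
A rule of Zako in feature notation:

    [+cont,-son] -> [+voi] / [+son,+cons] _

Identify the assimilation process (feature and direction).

progressive voicing assimilation

The target ([+cont,-son], fricatives) acquires [+voi] next to a sonorant consonant ([+son,+cons]) — it takes on the voicing of its neighbour, so the feature that spreads is voicing.
Since the environment is written before the underscore, the trigger precedes the target; the direction is progressive.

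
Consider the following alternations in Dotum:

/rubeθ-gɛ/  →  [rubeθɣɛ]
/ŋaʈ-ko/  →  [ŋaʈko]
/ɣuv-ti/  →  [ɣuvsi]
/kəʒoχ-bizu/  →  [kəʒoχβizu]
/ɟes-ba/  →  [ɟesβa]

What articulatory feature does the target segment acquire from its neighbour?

manner

The segment that alternates is /g/, which surfaces as [ɣ] when adjacent to /θ/.
/g/ is a stop while /θ/ is a fricative; the output [ɣ] is a fricative, matching the trigger — so the feature that spreads is manner.
Checking the remaining alternations: /t/ → [s] after /v/ (stop → fricative, matching a fricative); /b/ → [β] after /χ/ (stop → fricative, matching a fricative); /b/ → [β] after /s/ (stop → fricative, matching a fricative) — only manner changes, and always toward the preceding segment.
Nothing changes in [ŋaʈko]: there the adjacent consonants already agree in manner (/k/ and /ʈ/ are both stops), so this form is consistent with the same rule.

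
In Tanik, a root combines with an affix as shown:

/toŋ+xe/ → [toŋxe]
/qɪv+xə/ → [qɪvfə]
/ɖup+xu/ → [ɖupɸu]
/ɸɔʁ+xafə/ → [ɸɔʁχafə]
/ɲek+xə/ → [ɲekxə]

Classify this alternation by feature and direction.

Comparing underlying and surface forms, /x/ → [f] is the alternation; the neighbouring /v/ is constant.
/x/ is velar while /v/ is labiodental; the output [f] is labiodental, matching the trigger — so the feature that spreads is place.
Manner and voice are unchanged, so the assimilation is partial, not total.
The same holds elsewhere in the data: /x/ → [ɸ] after /p/ (velar → bilabial, matching bilabial); /x/ → [χ] after /ʁ/ (velar → uvular, matching uvular) — only place changes, and always toward the preceding segment.
Nothing changes in [toŋxe], [ɲekxə]: there the adjacent consonants already agree in place (/x/ and /ŋ/ are both velar; /x/ and /k/ are both velar), so these forms are consistent with the same rule.
The trigger is the preceding segment, so the direction is progressive (perseverative).

progressive place assimilation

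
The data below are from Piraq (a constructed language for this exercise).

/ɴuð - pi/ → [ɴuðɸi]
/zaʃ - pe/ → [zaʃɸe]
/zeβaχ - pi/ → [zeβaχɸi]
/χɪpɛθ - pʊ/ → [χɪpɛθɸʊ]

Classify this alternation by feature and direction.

progressive manner assimilation

Underlying /p/ is realised as [ɸ] next to /ð/; /ð/ itself does not change.
The change stop → fricative matches the manner of the preceding /ð/, identifying this as manner assimilation.
Place and voice are unchanged, so the assimilation is partial, not total.
The same holds elsewhere in the data: /p/ → [ɸ] after /ʃ/ (stop → fricative, matching a fricative); /p/ → [ɸ] after /χ/ (stop → fricative, matching a fricative); /p/ → [ɸ] after /θ/ (stop → fricative, matching a fricative) — only manner changes, and always toward the preceding segment.
Since the segment that changes follows the conditioning segment, the assimilation is progressive.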